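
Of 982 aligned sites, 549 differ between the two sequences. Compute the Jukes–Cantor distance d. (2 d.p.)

1.03

p = 549/982 ≈ 0.559063.
d = −(3/4) ln(1 − 4p/3) = −0.75 ln(1 − 0.745417) = −0.75 ln(0.254583)
  = −0.75 × (-1.368128) = 1.026096 substitutions/site.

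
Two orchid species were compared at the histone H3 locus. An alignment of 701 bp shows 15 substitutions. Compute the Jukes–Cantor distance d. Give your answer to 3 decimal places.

p = 15/701 ≈ 0.021398.
d = −(3/4) ln(1 − 4p/3) = −0.75 ln(1 − 0.028531) = −0.75 ln(0.971469)
  = −0.75 × (-0.028946) = 0.021710 substitutions/site.

0.022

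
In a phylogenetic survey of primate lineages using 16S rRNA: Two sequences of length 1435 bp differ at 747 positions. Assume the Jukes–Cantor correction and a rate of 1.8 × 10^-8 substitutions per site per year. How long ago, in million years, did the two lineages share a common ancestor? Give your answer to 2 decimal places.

24.68

p = 747/1435 ≈ 0.520557.
d = −(3/4) ln(1 − 4p/3) = −0.75 ln(1 − 0.694076) = −0.75 ln(0.305924)
  = −0.75 × (-1.184419) = 0.888314 substitutions/site.
Under a molecular clock d = 2μt, so t = d/(2μ) = 0.888314 / (2 × 1.8 × 10^-8) = 24.68 million years.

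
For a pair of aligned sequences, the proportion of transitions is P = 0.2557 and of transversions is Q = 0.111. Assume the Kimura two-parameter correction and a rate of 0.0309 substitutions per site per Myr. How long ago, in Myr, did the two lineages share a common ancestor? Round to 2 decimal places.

8.90

Under the Kimura two-parameter model, d = −½ ln(1 − 2P − Q) − ¼ ln(1 − 2Q).
1 − 2P − Q = 0.3776, giving −½ ln(0.3776) = 0.486960.
1 − 2Q = 0.778, giving −¼ ln(0.778) = 0.062757.
d = 0.486960 + 0.062757 = 0.549717.
Under a molecular clock d = 2μt, so t = d/(2μ) = 0.549717 / (2 × 0.0309) = 8.90 Myr.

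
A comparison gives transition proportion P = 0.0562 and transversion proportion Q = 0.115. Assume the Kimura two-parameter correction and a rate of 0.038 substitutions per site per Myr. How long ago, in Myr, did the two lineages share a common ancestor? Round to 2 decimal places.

2.56

Under the Kimura two-parameter model, d = −½ ln(1 − 2P − Q) − ¼ ln(1 − 2Q).
1 − 2P − Q = 0.7726, giving −½ ln(0.7726) = 0.128997.
1 − 2Q = 0.77, giving −¼ ln(0.77) = 0.065341.
d = 0.128997 + 0.065341 = 0.194338.
Under a molecular clock d = 2μt, so t = d/(2μ) = 0.194338 / (2 × 0.038) = 2.56 Myr.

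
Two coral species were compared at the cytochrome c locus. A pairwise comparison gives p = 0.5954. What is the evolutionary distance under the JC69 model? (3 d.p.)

1.184

d = −(3/4) ln(1 − 4p/3) = −0.75 ln(1 − 0.793867) = −0.75 ln(0.206133)
  = −0.75 × (-1.579234) = 1.184426 substitutions/site.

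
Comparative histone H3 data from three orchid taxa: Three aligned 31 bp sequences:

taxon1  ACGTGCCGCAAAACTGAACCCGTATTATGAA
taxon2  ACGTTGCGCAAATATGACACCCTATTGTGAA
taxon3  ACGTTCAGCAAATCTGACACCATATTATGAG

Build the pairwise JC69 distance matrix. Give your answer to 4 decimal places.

taxon1–taxon2: 8/31 sites differ → p ≈ 0.258065, d = −0.75 ln(1 − 0.344087) = 0.316295 ≈ 0.3163.
taxon1–taxon3: 7/31 sites differ → p ≈ 0.225806, d = −0.75 ln(1 − 0.301075) = 0.268659 ≈ 0.2687.
taxon2–taxon3: 6/31 sites differ → p ≈ 0.193548, d = −0.75 ln(1 − 0.258064) = 0.223869 ≈ 0.2239.

d(taxon1,taxon2) = 0.3163, d(taxon1,taxon3) = 0.2687, d(taxon2,taxon3) = 0.2239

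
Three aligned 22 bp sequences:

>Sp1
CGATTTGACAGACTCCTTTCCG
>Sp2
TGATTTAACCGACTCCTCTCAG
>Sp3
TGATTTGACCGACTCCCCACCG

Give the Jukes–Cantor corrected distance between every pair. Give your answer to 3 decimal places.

d(Sp1,Sp2) = 0.271, d(Sp1,Sp3) = 0.271, d(Sp2,Sp3) = 0.208

Sp1–Sp2: 5/22 sites differ → p ≈ 0.227273, d = −0.75 ln(1 − 0.303031) = 0.270761 ≈ 0.271.
Sp1–Sp3: 5/22 sites differ → p ≈ 0.227273, d = −0.75 ln(1 − 0.303031) = 0.270761 ≈ 0.271.
Sp2–Sp3: 4/22 sites differ → p ≈ 0.181818, d = −0.75 ln(1 − 0.242424) = 0.208224 ≈ 0.208.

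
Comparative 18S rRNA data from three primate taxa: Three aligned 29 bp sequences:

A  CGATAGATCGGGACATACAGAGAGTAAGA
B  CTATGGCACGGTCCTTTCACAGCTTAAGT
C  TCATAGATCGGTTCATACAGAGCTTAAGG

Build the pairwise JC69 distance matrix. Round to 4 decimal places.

A–B: 12/29 sites differ → p ≈ 0.413793, d = −0.75 ln(1 − 0.551724) = 0.601760 ≈ 0.6018.
A–C: 7/29 sites differ → p ≈ 0.241379, d = −0.75 ln(1 − 0.321839) = 0.291278 ≈ 0.2913.
B–C: 10/29 sites differ → p ≈ 0.344828, d = −0.75 ln(1 − 0.459771) = 0.461822 ≈ 0.4618.

d(A,B) = 0.6018, d(A,C) = 0.2913, d(B,C) = 0.4618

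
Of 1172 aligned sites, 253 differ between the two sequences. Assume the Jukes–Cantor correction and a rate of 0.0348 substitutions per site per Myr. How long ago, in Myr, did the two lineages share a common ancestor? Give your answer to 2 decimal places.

p = 253/1172 ≈ 0.21587.
d = −(3/4) ln(1 − 4p/3) = −0.75 ln(1 − 0.287827) = −0.75 ln(0.712173)
  = −0.75 × (-0.339434) = 0.254576 substitutions/site.
Under a molecular clock d = 2μt, so t = d/(2μ) = 0.254576 / (2 × 0.0348) = 3.66 Myr.

3.66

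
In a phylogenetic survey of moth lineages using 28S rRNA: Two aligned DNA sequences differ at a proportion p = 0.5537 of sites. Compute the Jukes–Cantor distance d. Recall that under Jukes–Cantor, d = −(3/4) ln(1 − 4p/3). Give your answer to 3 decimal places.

d = −(3/4) ln(1 − 4p/3) = −0.75 ln(1 − 0.738267) = −0.75 ln(0.261733)
  = −0.75 × (-1.340430) = 1.005323 substitutions/site.

1.005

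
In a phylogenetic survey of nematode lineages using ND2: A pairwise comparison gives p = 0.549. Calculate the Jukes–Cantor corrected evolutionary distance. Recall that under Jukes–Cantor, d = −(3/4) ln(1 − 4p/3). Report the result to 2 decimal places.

d = −(3/4) ln(1 − 4p/3) = −0.75 ln(1 − 0.732) = −0.75 ln(0.268)
  = −0.75 × (-1.316768) = 0.987576 substitutions/site.

0.99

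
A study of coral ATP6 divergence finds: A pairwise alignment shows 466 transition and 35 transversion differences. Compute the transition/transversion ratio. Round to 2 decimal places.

R = 466/35 = 13.314285… ≈ 13.31 (to 2 d.p.).

13.31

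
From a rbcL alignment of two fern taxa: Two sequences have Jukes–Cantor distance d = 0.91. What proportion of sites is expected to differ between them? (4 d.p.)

0.5271

p = (3/4)(1 − e^(−4d/3)) = 0.75 × (1 − e^(-1.213333)) = 0.75 × (1 − 0.297205) = 0.527096.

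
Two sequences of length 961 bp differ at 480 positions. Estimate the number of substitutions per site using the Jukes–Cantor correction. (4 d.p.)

p = 480/961 ≈ 0.49948.
d = −(3/4) ln(1 − 4p/3) = −0.75 ln(1 − 0.665973) = −0.75 ln(0.334027)
  = −0.75 × (-1.096533) = 0.822400 substitutions/site.

0.8224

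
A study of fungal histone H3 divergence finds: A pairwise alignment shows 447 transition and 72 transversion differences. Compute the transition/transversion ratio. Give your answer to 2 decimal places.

R = 447/72 = 6.208333… ≈ 6.21 (to 2 d.p.).

6.21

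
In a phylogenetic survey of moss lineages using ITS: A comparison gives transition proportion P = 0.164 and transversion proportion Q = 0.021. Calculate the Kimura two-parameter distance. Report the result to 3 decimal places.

0.225

Under the Kimura two-parameter model, d = −½ ln(1 − 2P − Q) − ¼ ln(1 − 2Q).
1 − 2P − Q = 0.651, giving −½ ln(0.651) = 0.214623.
1 − 2Q = 0.958, giving −¼ ln(0.958) = 0.010727.
d = 0.214623 + 0.010727 = 0.225350.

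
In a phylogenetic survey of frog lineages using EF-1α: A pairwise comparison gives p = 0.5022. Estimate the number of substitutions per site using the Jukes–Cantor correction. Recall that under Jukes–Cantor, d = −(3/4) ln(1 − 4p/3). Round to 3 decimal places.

d = −(3/4) ln(1 − 4p/3) = −0.75 ln(1 − 0.6696) = −0.75 ln(0.3304)
  = −0.75 × (-1.107451) = 0.830588 substitutions/site.

0.831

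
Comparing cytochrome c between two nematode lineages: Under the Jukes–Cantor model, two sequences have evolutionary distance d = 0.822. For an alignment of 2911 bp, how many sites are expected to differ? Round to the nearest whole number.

1454

Invert JC69: p = (3/4)(1 − e^(−4d/3)) = 0.75 × (1 − e^(-1.096)) = 0.75 × (1 − 0.334205) = 0.499346.
Expected differing sites = pL ≈ 0.499346 × 2911 = 1453.596206 ≈ 1454.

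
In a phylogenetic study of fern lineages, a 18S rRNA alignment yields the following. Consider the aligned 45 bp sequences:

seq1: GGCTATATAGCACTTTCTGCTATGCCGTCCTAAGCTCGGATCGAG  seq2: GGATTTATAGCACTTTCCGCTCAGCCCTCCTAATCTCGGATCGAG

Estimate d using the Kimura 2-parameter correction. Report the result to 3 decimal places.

0.175

Of 45 sites, 1 differences are transitions and 6 are transversions, so P = 1/45 ≈ 0.022222 and Q = 6/45 ≈ 0.133333.
Under the Kimura two-parameter model, d = −½ ln(1 − 2P − Q) − ¼ ln(1 − 2Q).
1 − 2P − Q = 0.822223, giving −½ ln(0.822223) = 0.097872.
1 − 2Q = 0.733334, giving −¼ ln(0.733334) = 0.077539.
d = 0.097872 + 0.077539 = 0.175411.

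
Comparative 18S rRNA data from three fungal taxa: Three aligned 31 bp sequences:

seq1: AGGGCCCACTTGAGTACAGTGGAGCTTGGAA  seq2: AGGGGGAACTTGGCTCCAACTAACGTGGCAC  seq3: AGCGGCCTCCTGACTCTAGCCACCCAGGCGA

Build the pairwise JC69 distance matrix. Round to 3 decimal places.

seq1–seq2: 15/31 sites differ → p ≈ 0.483871, d = −0.75 ln(1 − 0.645161) = 0.777068 ≈ 0.777.
seq1–seq3: 16/31 sites differ → p ≈ 0.516129, d = −0.75 ln(1 − 0.688172) = 0.873978 ≈ 0.874.
seq2–seq3: 14/31 sites differ → p ≈ 0.451613, d = −0.75 ln(1 − 0.602151) = 0.691262 ≈ 0.691.

d(seq1,seq2) = 0.777, d(seq1,seq3) = 0.874, d(seq2,seq3) = 0.691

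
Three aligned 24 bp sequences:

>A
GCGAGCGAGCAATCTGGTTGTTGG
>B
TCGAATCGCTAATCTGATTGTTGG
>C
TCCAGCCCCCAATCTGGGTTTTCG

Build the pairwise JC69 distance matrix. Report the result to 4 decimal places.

A–B: 8/24 sites differ → p ≈ 0.333333, d = −0.75 ln(1 − 0.444444) = 0.440839 ≈ 0.4408.
A–C: 8/24 sites differ → p ≈ 0.333333, d = −0.75 ln(1 − 0.444444) = 0.440839 ≈ 0.4408.
B–C: 9/24 sites differ → p = 0.375, d = −0.75 ln(1 − 0.5) = 0.519860 ≈ 0.5199.

d(A,B) = 0.4408, d(A,C) = 0.4408, d(B,C) = 0.5199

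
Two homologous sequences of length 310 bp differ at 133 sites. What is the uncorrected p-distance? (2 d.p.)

0.43

p = 133/310 = 0.429032… ≈ 0.43 (to 2 d.p.).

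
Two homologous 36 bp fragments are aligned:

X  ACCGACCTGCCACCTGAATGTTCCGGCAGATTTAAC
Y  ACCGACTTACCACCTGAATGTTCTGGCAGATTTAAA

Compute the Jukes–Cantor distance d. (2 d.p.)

0.12

The sequences differ at 4 of 36 sites (7, 9, 24, 36), so p = 4/36 ≈ 0.111111.
d = −(3/4) ln(1 − 4p/3) = −0.75 ln(1 − 0.148148) = −0.75 ln(0.851852)
  = −0.75 × (-0.160342) = 0.120257 substitutions/site.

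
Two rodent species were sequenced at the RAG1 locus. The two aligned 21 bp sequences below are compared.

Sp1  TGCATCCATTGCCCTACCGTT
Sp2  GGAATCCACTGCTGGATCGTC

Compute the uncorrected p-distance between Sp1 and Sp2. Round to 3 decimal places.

0.381

The sequences differ at 8 of 21 positions (sites 1, 3, 9, 13, 14, 15, 17, 21).
p = 8/21 = 0.380952… ≈ 0.381 (to 3 d.p.).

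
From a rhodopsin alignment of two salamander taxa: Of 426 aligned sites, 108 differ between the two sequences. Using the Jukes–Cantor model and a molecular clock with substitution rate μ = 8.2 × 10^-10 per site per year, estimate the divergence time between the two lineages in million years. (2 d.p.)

p = 108/426 ≈ 0.253521.
d = −(3/4) ln(1 − 4p/3) = −0.75 ln(1 − 0.338028) = −0.75 ln(0.661972)
  = −0.75 × (-0.412532) = 0.309399 substitutions/site.
Under a molecular clock d = 2μt, so t = d/(2μ) = 0.309399 / (2 × 8.2 × 10^-10) = 188.66 million years.

188.66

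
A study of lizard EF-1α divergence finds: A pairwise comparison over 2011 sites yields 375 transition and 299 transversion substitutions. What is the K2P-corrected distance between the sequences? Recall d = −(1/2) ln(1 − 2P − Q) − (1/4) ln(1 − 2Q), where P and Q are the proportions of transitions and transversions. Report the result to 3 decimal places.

0.457

P = 375/2011 ≈ 0.186474 and Q = 299/2011 ≈ 0.148682.
Under the Kimura two-parameter model, d = −½ ln(1 − 2P − Q) − ¼ ln(1 − 2Q).
1 − 2P − Q = 0.47837, giving −½ ln(0.47837) = 0.368685.
1 − 2Q = 0.702636, giving −¼ ln(0.702636) = 0.088229.
d = 0.368685 + 0.088229 = 0.456914.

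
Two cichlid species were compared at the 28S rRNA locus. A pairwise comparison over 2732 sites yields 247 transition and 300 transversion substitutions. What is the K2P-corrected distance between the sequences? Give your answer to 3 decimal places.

P = 247/2732 ≈ 0.09041 and Q = 300/2732 ≈ 0.10981.
Under the Kimura two-parameter model, d = −½ ln(1 − 2P − Q) − ¼ ln(1 − 2Q).
1 − 2P − Q = 0.70937, giving −½ ln(0.70937) = 0.171689.
1 − 2Q = 0.78038, giving −¼ ln(0.78038) = 0.061994.
d = 0.171689 + 0.061994 = 0.233683.

0.234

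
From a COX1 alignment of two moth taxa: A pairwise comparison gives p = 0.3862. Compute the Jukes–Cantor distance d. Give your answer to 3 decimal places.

d = −(3/4) ln(1 − 4p/3) = −0.75 ln(1 − 0.514933) = −0.75 ln(0.485067)
  = −0.75 × (-0.723468) = 0.542601 substitutions/site.

0.543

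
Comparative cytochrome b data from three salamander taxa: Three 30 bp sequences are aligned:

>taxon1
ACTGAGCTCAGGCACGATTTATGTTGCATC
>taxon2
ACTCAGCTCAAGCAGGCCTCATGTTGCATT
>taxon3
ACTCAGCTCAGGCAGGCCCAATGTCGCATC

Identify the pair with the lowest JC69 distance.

taxon2 and taxon3

taxon1–taxon2: 7/30 differ, p = 0.233, d = 0.280.
taxon1–taxon3: 7/30 differ, p = 0.233, d = 0.280.
taxon2–taxon3: 5/30 differ, p = 0.167, d = 0.188.
The smallest distance is between taxon2 and taxon3.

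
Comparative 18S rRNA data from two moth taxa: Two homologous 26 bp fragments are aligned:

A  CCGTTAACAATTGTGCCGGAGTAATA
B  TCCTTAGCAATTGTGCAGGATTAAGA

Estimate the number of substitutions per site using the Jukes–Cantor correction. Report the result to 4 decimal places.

0.2758

The sequences differ at 6 of 26 sites (1, 3, 7, 17, 21, 25), so p = 6/26 ≈ 0.230769.
d = −(3/4) ln(1 − 4p/3) = −0.75 ln(1 − 0.307692) = −0.75 ln(0.692308)
  = −0.75 × (-0.367724) = 0.275793 substitutions/site.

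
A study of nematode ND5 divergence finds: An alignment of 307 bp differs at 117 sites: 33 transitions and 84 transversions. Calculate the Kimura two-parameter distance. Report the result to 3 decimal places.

P = 33/307 ≈ 0.107492 and Q = 84/307 ≈ 0.273616.
Under the Kimura two-parameter model, d = −½ ln(1 − 2P − Q) − ¼ ln(1 − 2Q).
1 − 2P − Q = 0.5114, giving −½ ln(0.5114) = 0.335302.
1 − 2Q = 0.452768, giving −¼ ln(0.452768) = 0.198094.
d = 0.335302 + 0.198094 = 0.533396.

0.533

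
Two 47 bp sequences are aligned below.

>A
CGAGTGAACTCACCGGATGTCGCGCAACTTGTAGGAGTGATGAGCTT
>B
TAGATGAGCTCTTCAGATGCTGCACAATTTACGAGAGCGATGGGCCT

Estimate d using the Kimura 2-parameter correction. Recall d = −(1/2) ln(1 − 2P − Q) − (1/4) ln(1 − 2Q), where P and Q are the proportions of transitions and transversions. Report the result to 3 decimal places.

Of 47 sites, 18 differences are transitions and 1 are transversions, so P = 18/47 ≈ 0.382979 and Q = 1/47 ≈ 0.021277.
Under the Kimura two-parameter model, d = −½ ln(1 − 2P − Q) − ¼ ln(1 − 2Q).
1 − 2P − Q = 0.212765, giving −½ ln(0.212765) = 0.773784.
1 − 2Q = 0.957446, giving −¼ ln(0.957446) = 0.010871.
d = 0.773784 + 0.010871 = 0.784655.

0.785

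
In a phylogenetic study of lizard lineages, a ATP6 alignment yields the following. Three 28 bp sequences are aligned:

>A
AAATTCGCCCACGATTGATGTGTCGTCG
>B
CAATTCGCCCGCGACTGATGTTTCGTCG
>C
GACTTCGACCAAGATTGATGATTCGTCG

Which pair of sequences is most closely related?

A and B

A–B: 4/28 differ, p = 0.143, d = 0.158.
A–C: 6/28 differ, p = 0.214, d = 0.252.
B–C: 7/28 differ, p = 0.250, d = 0.304.
The smallest distance is between A and B.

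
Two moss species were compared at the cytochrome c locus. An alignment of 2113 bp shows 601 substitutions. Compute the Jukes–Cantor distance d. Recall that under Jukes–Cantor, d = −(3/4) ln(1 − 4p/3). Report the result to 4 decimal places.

p = 601/2113 ≈ 0.28443.
d = −(3/4) ln(1 − 4p/3) = −0.75 ln(1 − 0.37924) = −0.75 ln(0.62076)
  = −0.75 × (-0.476811) = 0.357608 substitutions/site.

0.3576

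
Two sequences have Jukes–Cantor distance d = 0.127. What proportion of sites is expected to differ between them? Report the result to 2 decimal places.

p = (3/4)(1 − e^(−4d/3)) = 0.75 × (1 − e^(-0.169333)) = 0.75 × (1 − 0.844228) = 0.116829.

0.12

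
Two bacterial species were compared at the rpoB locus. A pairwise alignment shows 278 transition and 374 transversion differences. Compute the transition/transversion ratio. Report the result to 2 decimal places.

R = 278/374 = 0.743315… ≈ 0.74 (to 2 d.p.).

0.74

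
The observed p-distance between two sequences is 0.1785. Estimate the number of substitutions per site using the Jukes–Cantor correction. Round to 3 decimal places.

0.204

d = −(3/4) ln(1 − 4p/3) = −0.75 ln(1 − 0.238) = −0.75 ln(0.762)
  = −0.75 × (-0.271809) = 0.203857 substitutions/site.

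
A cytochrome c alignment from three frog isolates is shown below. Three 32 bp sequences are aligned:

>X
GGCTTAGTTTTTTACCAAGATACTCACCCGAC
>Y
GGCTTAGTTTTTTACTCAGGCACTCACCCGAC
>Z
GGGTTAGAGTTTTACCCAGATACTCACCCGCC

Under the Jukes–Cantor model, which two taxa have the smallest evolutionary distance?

X and Y

X–Y: 4/32 differ, p = 0.125, d = 0.137.
X–Z: 5/32 differ, p = 0.156, d = 0.175.
Y–Z: 7/32 differ, p = 0.219, d = 0.259.
The smallest distance is between X and Y.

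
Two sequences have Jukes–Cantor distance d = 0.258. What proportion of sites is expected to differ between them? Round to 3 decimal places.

p = (3/4)(1 − e^(−4d/3)) = 0.75 × (1 − e^(-0.344)) = 0.75 × (1 − 0.708929) = 0.218303.

0.218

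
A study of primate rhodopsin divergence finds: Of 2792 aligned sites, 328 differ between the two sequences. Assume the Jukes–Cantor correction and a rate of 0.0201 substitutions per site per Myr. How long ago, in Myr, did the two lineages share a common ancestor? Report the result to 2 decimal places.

3.18

p = 328/2792 ≈ 0.117479.
d = −(3/4) ln(1 − 4p/3) = −0.75 ln(1 − 0.156639) = −0.75 ln(0.843361)
  = −0.75 × (-0.170360) = 0.127770 substitutions/site.
Under a molecular clock d = 2μt, so t = d/(2μ) = 0.127770 / (2 × 0.0201) = 3.18 Myr.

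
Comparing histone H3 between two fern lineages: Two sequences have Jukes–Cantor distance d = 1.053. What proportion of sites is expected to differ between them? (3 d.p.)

p = (3/4)(1 − e^(−4d/3)) = 0.75 × (1 − e^(-1.404)) = 0.75 × (1 − 0.245613) = 0.565790.

0.566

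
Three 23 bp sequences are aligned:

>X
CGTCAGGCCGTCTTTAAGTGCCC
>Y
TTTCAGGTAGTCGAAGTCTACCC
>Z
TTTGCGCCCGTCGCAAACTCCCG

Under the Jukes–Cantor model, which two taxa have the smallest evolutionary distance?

X–Y: 11/23 differ, p = 0.478, d = 0.761.
X–Z: 11/23 differ, p = 0.478, d = 0.761.
Y–Z: 10/23 differ, p = 0.435, d = 0.650.
The smallest distance is between Y and Z.

Y and Z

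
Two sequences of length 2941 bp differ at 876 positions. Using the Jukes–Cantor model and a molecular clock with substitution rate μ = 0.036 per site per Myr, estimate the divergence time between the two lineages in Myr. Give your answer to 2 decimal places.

5.27

p = 876/2941 ≈ 0.297858.
d = −(3/4) ln(1 − 4p/3) = −0.75 ln(1 − 0.397144) = −0.75 ln(0.602856)
  = −0.75 × (-0.506077) = 0.379558 substitutions/site.
Under a molecular clock d = 2μt, so t = d/(2μ) = 0.379558 / (2 × 0.036) = 5.27 Myr.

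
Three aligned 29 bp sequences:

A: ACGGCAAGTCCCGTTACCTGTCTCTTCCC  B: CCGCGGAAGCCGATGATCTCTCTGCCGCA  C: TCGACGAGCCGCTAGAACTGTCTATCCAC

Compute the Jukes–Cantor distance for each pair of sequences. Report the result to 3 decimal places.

d(A,B) = 0.998, d(A,C) = 0.602, d(B,C) = 0.998

A–B: 16/29 sites differ → p ≈ 0.551724, d = −0.75 ln(1 − 0.735632) = 0.997810 ≈ 0.998.
A–C: 12/29 sites differ → p ≈ 0.413793, d = −0.75 ln(1 − 0.551724) = 0.601760 ≈ 0.602.
B–C: 16/29 sites differ → p ≈ 0.551724, d = −0.75 ln(1 − 0.735632) = 0.997810 ≈ 0.998.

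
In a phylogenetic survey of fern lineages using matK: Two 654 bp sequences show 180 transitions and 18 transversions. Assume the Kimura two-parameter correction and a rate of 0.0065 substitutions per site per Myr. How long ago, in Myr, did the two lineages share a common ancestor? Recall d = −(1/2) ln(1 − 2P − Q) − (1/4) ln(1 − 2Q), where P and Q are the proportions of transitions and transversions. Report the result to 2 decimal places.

34.27

P = 180/654 ≈ 0.275229 and Q = 18/654 ≈ 0.027523.
Under the Kimura two-parameter model, d = −½ ln(1 − 2P − Q) − ¼ ln(1 − 2Q).
1 − 2P − Q = 0.422019, giving −½ ln(0.422019) = 0.431352.
1 − 2Q = 0.944954, giving −¼ ln(0.944954) = 0.014155.
d = 0.431352 + 0.014155 = 0.445507.
Under a molecular clock d = 2μt, so t = d/(2μ) = 0.445507 / (2 × 0.0065) = 34.27 Myr.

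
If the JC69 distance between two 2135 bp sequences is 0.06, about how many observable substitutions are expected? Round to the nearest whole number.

123

Invert JC69: p = (3/4)(1 − e^(−4d/3)) = 0.75 × (1 − e^(-0.08)) = 0.75 × (1 − 0.923116) = 0.057663.
Expected differing sites = pL ≈ 0.057663 × 2135 = 123.110505 ≈ 123.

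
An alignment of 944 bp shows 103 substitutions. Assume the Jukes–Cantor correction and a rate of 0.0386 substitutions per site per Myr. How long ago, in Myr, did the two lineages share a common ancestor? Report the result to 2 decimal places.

p = 103/944 ≈ 0.10911.
d = −(3/4) ln(1 − 4p/3) = −0.75 ln(1 − 0.14548) = −0.75 ln(0.85452)
  = −0.75 × (-0.157215) = 0.117911 substitutions/site.
Under a molecular clock d = 2μt, so t = d/(2μ) = 0.117911 / (2 × 0.0386) = 1.53 Myr.

1.53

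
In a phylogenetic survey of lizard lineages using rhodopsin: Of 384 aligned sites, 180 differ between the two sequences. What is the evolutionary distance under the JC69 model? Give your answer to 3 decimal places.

p = 180/384 = 0.46875.
d = −(3/4) ln(1 − 4p/3) = −0.75 ln(1 − 0.625) = −0.75 ln(0.375)
  = −0.75 × (-0.980829) = 0.735622 substitutions/site.

0.736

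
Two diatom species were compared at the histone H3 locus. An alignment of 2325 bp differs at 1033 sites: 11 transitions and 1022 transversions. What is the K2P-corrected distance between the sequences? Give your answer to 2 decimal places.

P = 11/2325 ≈ 0.004731 and Q = 1022/2325 ≈ 0.43957.
Under the Kimura two-parameter model, d = −½ ln(1 − 2P − Q) − ¼ ln(1 − 2Q).
1 − 2P − Q = 0.550968, giving −½ ln(0.550968) = 0.298039.
1 − 2Q = 0.12086, giving −¼ ln(0.12086) = 0.528281.
d = 0.298039 + 0.528281 = 0.826320.

0.83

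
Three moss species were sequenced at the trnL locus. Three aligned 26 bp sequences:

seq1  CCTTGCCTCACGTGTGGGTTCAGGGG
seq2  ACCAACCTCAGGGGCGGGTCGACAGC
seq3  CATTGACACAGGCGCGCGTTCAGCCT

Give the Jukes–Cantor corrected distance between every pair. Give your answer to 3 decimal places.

d(seq1,seq2) = 0.717, d(seq1,seq3) = 0.539, d(seq2,seq3) = 1.100

seq1–seq2: 12/26 sites differ → p ≈ 0.461538, d = −0.75 ln(1 − 0.615384) = 0.716632 ≈ 0.717.
seq1–seq3: 10/26 sites differ → p ≈ 0.384615, d = −0.75 ln(1 − 0.51282) = 0.539341 ≈ 0.539.
seq2–seq3: 15/26 sites differ → p ≈ 0.576923, d = −0.75 ln(1 − 0.769231) = 1.099754 ≈ 1.100.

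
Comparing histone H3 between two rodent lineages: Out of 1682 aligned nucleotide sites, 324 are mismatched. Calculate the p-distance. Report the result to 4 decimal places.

0.1926

p = 324/1682 = 0.192627… ≈ 0.1926 (to 4 d.p.).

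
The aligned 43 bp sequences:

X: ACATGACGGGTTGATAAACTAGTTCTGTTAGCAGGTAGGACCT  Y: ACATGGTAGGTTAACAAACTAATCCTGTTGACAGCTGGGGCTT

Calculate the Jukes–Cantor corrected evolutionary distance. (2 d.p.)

The sequences differ at 13 of 43 sites, so p = 13/43 ≈ 0.302326.
d = −(3/4) ln(1 − 4p/3) = −0.75 ln(1 − 0.403101) = −0.75 ln(0.596899)
  = −0.75 × (-0.516007) = 0.387005 substitutions/site.

0.39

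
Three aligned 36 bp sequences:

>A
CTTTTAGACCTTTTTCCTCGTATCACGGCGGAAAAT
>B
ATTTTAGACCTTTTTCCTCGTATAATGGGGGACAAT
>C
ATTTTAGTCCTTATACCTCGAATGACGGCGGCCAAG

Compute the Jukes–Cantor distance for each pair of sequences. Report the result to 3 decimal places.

A–B: 5/36 sites differ → p ≈ 0.138889, d = −0.75 ln(1 − 0.185185) = 0.153596 ≈ 0.154.
A–C: 9/36 sites differ → p = 0.25, d = −0.75 ln(1 − 0.333333) = 0.304098 ≈ 0.304.
B–C: 9/36 sites differ → p = 0.25, d = −0.75 ln(1 − 0.333333) = 0.304098 ≈ 0.304.

d(A,B) = 0.154, d(A,C) = 0.304, d(B,C) = 0.304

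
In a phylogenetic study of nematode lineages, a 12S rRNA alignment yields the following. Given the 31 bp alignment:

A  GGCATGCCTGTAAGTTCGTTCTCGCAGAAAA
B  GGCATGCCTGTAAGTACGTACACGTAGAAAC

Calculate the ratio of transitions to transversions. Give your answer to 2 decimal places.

0.25

Transitions are A↔G and C↔T; transversions are all other mismatches.
Transitions: 1. Transversions: 4.
R = 1/4 = 0.25.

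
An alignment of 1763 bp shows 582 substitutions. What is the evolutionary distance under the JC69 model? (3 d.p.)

p = 582/1763 ≈ 0.330119.
d = −(3/4) ln(1 − 4p/3) = −0.75 ln(1 − 0.440159) = −0.75 ln(0.559841)
  = −0.75 × (-0.580102) = 0.435077 substitutions/site.

0.435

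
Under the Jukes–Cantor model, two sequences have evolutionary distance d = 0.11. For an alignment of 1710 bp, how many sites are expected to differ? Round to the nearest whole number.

175

Invert JC69: p = (3/4)(1 − e^(−4d/3)) = 0.75 × (1 − e^(-0.146667)) = 0.75 × (1 − 0.863582) = 0.102314.
Expected differing sites = pL ≈ 0.102314 × 1710 = 174.95694 ≈ 175.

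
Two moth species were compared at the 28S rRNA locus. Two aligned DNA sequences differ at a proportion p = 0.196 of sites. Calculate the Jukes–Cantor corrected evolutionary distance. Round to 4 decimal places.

0.2272

d = −(3/4) ln(1 − 4p/3) = −0.75 ln(1 − 0.261333) = −0.75 ln(0.738667)
  = −0.75 × (-0.302908) = 0.227181 substitutions/site.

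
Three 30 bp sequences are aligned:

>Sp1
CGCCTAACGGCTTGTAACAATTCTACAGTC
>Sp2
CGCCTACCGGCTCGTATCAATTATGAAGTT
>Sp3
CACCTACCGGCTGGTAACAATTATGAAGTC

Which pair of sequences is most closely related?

Sp2 and Sp3

Sp1–Sp2: 7/30 differ, p = 0.233, d = 0.280.
Sp1–Sp3: 6/30 differ, p = 0.200, d = 0.233.
Sp2–Sp3: 4/30 differ, p = 0.133, d = 0.147.
The smallest distance is between Sp2 and Sp3.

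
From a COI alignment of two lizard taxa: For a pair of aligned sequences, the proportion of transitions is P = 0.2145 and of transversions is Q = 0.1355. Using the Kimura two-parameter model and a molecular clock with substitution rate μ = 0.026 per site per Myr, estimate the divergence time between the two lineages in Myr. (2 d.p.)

9.51

Under the Kimura two-parameter model, d = −½ ln(1 − 2P − Q) − ¼ ln(1 − 2Q).
1 − 2P − Q = 0.4355, giving −½ ln(0.4355) = 0.415630.
1 − 2Q = 0.729, giving −¼ ln(0.729) = 0.079020.
d = 0.415630 + 0.079020 = 0.494650.
Under a molecular clock d = 2μt, so t = d/(2μ) = 0.494650 / (2 × 0.026) = 9.51 Myr.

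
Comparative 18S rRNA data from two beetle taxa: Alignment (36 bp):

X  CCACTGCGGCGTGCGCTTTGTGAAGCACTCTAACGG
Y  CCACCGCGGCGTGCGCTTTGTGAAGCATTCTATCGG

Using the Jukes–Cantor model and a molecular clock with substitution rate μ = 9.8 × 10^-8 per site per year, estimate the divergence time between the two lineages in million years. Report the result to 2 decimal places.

The sequences differ at 3 of 36 sites (5, 28, 33), so p = 3/36 ≈ 0.083333.
d = −(3/4) ln(1 − 4p/3) = −0.75 ln(1 − 0.111111) = −0.75 ln(0.888889)
  = −0.75 × (-0.117783) = 0.088337 substitutions/site.
Under a molecular clock d = 2μt, so t = d/(2μ) = 0.088337 / (2 × 9.8 × 10^-8) = 0.45 million years.

0.45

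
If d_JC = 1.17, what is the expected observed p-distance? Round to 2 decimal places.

0.59

p = (3/4)(1 − e^(−4d/3)) = 0.75 × (1 − e^(-1.56)) = 0.75 × (1 − 0.210136) = 0.592398.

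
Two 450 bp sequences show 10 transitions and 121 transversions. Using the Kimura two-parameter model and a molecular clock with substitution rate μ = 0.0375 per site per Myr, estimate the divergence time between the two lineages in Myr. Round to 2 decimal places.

P = 10/450 ≈ 0.022222 and Q = 121/450 ≈ 0.268889.
Under the Kimura two-parameter model, d = −½ ln(1 − 2P − Q) − ¼ ln(1 − 2Q).
1 − 2P − Q = 0.686667, giving −½ ln(0.686667) = 0.187953.
1 − 2Q = 0.462222, giving −¼ ln(0.462222) = 0.192927.
d = 0.187953 + 0.192927 = 0.380880.
Under a molecular clock d = 2μt, so t = d/(2μ) = 0.380880 / (2 × 0.0375) = 5.08 Myr.

5.08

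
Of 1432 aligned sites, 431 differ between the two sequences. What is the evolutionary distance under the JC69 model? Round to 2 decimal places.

p = 431/1432 ≈ 0.300978.
d = −(3/4) ln(1 − 4p/3) = −0.75 ln(1 − 0.401304) = −0.75 ln(0.598696)
  = −0.75 × (-0.513001) = 0.384751 substitutions/site.

0.38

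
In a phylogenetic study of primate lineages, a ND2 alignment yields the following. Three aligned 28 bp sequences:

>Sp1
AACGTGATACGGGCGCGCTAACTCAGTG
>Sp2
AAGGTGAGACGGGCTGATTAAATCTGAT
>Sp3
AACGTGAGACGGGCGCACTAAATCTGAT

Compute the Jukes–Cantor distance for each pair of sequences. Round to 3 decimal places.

Sp1–Sp2: 10/28 sites differ → p ≈ 0.357143, d = −0.75 ln(1 − 0.476191) = 0.484971 ≈ 0.485.
Sp1–Sp3: 6/28 sites differ → p ≈ 0.214286, d = −0.75 ln(1 − 0.285715) = 0.252355 ≈ 0.252.
Sp2–Sp3: 4/28 sites differ → p ≈ 0.142857, d = −0.75 ln(1 − 0.190476) = 0.158482 ≈ 0.158.

d(Sp1,Sp2) = 0.485, d(Sp1,Sp3) = 0.252, d(Sp2,Sp3) = 0.158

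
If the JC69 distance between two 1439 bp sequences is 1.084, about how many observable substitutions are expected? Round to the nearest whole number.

825

Invert JC69: p = (3/4)(1 − e^(−4d/3)) = 0.75 × (1 − e^(-1.445333)) = 0.75 × (1 − 0.235668) = 0.573249.
Expected differing sites = pL ≈ 0.573249 × 1439 = 824.905311 ≈ 825.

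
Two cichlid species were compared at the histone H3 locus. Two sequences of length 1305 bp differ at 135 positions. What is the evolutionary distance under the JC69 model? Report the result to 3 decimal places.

p = 135/1305 ≈ 0.103448.
d = −(3/4) ln(1 − 4p/3) = −0.75 ln(1 − 0.137931) = −0.75 ln(0.862069)
  = −0.75 × (-0.148420) = 0.111315 substitutions/site.

0.111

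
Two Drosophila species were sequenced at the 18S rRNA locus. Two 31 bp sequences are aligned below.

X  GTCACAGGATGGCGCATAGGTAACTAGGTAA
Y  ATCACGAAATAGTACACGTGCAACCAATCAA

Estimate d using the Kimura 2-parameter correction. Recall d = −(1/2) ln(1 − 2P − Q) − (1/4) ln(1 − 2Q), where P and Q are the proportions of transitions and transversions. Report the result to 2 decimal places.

Of 31 sites, 13 differences are transitions and 2 are transversions, so P = 13/31 ≈ 0.419355 and Q = 2/31 ≈ 0.064516.
Under the Kimura two-parameter model, d = −½ ln(1 − 2P − Q) − ¼ ln(1 − 2Q).
1 − 2P − Q = 0.096774, giving −½ ln(0.096774) = 1.167688.
1 − 2Q = 0.870968, giving −¼ ln(0.870968) = 0.034538.
d = 1.167688 + 0.034538 = 1.202226.

1.20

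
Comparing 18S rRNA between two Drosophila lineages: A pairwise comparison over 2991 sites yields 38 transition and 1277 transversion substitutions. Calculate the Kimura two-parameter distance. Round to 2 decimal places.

0.78

P = 38/2991 ≈ 0.012705 and Q = 1277/2991 ≈ 0.426948.
Under the Kimura two-parameter model, d = −½ ln(1 − 2P − Q) − ¼ ln(1 − 2Q).
1 − 2P − Q = 0.547642, giving −½ ln(0.547642) = 0.301067.
1 − 2Q = 0.146104, giving −¼ ln(0.146104) = 0.480859.
d = 0.301067 + 0.480859 = 0.781926.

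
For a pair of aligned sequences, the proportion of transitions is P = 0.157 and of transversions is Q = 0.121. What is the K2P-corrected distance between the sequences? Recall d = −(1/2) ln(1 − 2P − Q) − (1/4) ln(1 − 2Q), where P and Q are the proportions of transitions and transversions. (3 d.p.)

0.355

Under the Kimura two-parameter model, d = −½ ln(1 − 2P − Q) − ¼ ln(1 − 2Q).
1 − 2P − Q = 0.565, giving −½ ln(0.565) = 0.285465.
1 − 2Q = 0.758, giving −¼ ln(0.758) = 0.069268.
d = 0.285465 + 0.069268 = 0.354733.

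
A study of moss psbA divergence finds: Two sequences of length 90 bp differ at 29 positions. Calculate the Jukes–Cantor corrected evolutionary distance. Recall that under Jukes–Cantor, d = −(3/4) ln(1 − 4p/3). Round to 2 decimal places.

0.42

p = 29/90 ≈ 0.322222.
d = −(3/4) ln(1 − 4p/3) = −0.75 ln(1 − 0.429629) = −0.75 ln(0.570371)
  = −0.75 × (-0.561468) = 0.421101 substitutions/site.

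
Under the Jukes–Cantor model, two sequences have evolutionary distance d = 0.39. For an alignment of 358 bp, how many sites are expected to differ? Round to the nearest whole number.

109

Invert JC69: p = (3/4)(1 − e^(−4d/3)) = 0.75 × (1 − e^(-0.52)) = 0.75 × (1 − 0.594521) = 0.304109.
Expected differing sites = pL ≈ 0.304109 × 358 = 108.871022 ≈ 109.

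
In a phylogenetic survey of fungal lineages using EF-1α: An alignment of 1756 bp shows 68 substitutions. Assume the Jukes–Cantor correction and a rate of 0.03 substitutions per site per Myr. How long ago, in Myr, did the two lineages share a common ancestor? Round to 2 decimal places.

0.66

p = 68/1756 ≈ 0.038724.
d = −(3/4) ln(1 − 4p/3) = −0.75 ln(1 − 0.051632) = −0.75 ln(0.948368)
  = −0.75 × (-0.053013) = 0.039760 substitutions/site.
Under a molecular clock d = 2μt, so t = d/(2μ) = 0.039760 / (2 × 0.03) = 0.66 Myr.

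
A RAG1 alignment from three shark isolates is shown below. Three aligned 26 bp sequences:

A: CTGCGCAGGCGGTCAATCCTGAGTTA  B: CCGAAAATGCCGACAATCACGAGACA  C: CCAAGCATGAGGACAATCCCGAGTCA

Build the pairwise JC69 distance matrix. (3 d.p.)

A–B: 11/26 sites differ → p ≈ 0.423077, d = −0.75 ln(1 − 0.564103) = 0.622762 ≈ 0.623.
A–C: 8/26 sites differ → p ≈ 0.307692, d = −0.75 ln(1 − 0.410256) = 0.396050 ≈ 0.396.
B–C: 7/26 sites differ → p ≈ 0.269231, d = −0.75 ln(1 − 0.358975) = 0.333515 ≈ 0.334.

d(A,B) = 0.623, d(A,C) = 0.396, d(B,C) = 0.334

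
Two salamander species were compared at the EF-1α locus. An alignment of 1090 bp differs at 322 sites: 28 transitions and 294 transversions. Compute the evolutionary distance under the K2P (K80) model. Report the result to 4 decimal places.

0.3875

P = 28/1090 ≈ 0.025688 and Q = 294/1090 ≈ 0.269725.
Under the Kimura two-parameter model, d = −½ ln(1 − 2P − Q) − ¼ ln(1 − 2Q).
1 − 2P − Q = 0.678899, giving −½ ln(0.678899) = 0.193641.
1 − 2Q = 0.46055, giving −¼ ln(0.46055) = 0.193833.
d = 0.193641 + 0.193833 = 0.387474.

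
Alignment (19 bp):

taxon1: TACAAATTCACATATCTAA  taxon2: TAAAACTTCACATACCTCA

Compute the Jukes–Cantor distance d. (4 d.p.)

The sequences differ at 4 of 19 sites (3, 6, 15, 18), so p = 4/19 ≈ 0.210526.
d = −(3/4) ln(1 − 4p/3) = −0.75 ln(1 − 0.280701) = −0.75 ln(0.719299)
  = −0.75 × (-0.329478) = 0.247109 substitutions/site.

0.2471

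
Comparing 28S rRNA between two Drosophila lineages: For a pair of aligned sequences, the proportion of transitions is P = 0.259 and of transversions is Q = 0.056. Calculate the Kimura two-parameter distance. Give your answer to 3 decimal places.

Under the Kimura two-parameter model, d = −½ ln(1 − 2P − Q) − ¼ ln(1 − 2Q).
1 − 2P − Q = 0.426, giving −½ ln(0.426) = 0.426658.
1 − 2Q = 0.888, giving −¼ ln(0.888) = 0.029696.
d = 0.426658 + 0.029696 = 0.456354.

0.456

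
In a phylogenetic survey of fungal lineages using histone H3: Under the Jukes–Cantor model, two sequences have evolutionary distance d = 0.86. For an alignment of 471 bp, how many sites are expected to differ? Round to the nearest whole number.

Invert JC69: p = (3/4)(1 − e^(−4d/3)) = 0.75 × (1 − e^(-1.146667)) = 0.75 × (1 − 0.317694) = 0.511730.
Expected differing sites = pL ≈ 0.511730 × 471 = 241.02483 ≈ 241.

241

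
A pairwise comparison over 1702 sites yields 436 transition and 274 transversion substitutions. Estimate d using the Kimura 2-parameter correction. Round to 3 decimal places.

P = 436/1702 ≈ 0.256169 and Q = 274/1702 ≈ 0.160987.
Under the Kimura two-parameter model, d = −½ ln(1 − 2P − Q) − ¼ ln(1 − 2Q).
1 − 2P − Q = 0.326675, giving −½ ln(0.326675) = 0.559395.
1 − 2Q = 0.678026, giving −¼ ln(0.678026) = 0.097142.
d = 0.559395 + 0.097142 = 0.656537.

0.657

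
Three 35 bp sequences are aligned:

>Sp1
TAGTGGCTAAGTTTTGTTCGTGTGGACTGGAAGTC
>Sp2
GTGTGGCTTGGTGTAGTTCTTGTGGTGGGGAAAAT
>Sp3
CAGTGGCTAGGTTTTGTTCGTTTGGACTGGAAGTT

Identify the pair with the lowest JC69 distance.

Sp1 and Sp3

Sp1–Sp2: 13/35 differ, p = 0.371, d = 0.513.
Sp1–Sp3: 4/35 differ, p = 0.114, d = 0.124.
Sp2–Sp3: 12/35 differ, p = 0.343, d = 0.458.
The smallest distance is between Sp1 and Sp3.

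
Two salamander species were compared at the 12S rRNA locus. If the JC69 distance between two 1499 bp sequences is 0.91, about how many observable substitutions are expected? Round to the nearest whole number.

Invert JC69: p = (3/4)(1 − e^(−4d/3)) = 0.75 × (1 − e^(-1.213333)) = 0.75 × (1 − 0.297205) = 0.527096.
Expected differing sites = pL ≈ 0.527096 × 1499 = 790.116904 ≈ 790.

790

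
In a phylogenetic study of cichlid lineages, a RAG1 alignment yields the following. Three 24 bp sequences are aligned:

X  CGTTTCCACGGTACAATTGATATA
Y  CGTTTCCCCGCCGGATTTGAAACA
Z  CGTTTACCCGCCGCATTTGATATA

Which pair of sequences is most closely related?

Y and Z

X–Y: 8/24 differ, p = 0.333, d = 0.441.
X–Z: 6/24 differ, p = 0.250, d = 0.304.
Y–Z: 4/24 differ, p = 0.167, d = 0.188.
The smallest distance is between Y and Z.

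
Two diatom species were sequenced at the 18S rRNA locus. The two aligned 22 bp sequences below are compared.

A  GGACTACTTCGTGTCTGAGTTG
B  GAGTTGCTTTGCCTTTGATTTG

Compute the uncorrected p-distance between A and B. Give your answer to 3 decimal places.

0.409

The sequences differ at 9 of 22 positions (sites 2, 3, 4, 6, 10, 12, 13, 15, 19).
p = 9/22 = 0.409090… ≈ 0.409 (to 3 d.p.).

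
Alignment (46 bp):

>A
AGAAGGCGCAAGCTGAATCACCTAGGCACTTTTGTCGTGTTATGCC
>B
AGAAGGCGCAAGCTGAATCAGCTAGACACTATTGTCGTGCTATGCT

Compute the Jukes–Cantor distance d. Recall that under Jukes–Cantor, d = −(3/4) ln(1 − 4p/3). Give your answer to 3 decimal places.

0.117

The sequences differ at 5 of 46 sites (21, 26, 31, 40, 46), so p = 5/46 ≈ 0.108696.
d = −(3/4) ln(1 − 4p/3) = −0.75 ln(1 − 0.144928) = −0.75 ln(0.855072)
  = −0.75 × (-0.156570) = 0.117428 substitutions/site.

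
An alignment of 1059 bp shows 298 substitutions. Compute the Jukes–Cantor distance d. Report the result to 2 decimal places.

0.35

p = 298/1059 ≈ 0.281398.
d = −(3/4) ln(1 − 4p/3) = −0.75 ln(1 − 0.375197) = −0.75 ln(0.624803)
  = −0.75 × (-0.470319) = 0.352739 substitutions/site.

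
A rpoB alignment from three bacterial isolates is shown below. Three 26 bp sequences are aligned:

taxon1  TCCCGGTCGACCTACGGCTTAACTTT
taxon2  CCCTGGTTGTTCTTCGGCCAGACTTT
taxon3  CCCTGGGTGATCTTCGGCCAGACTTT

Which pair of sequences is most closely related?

taxon1–taxon2: 9/26 differ, p = 0.346, d = 0.464.
taxon1–taxon3: 9/26 differ, p = 0.346, d = 0.464.
taxon2–taxon3: 2/26 differ, p = 0.077, d = 0.081.
The smallest distance is between taxon2 and taxon3.

taxon2 and taxon3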